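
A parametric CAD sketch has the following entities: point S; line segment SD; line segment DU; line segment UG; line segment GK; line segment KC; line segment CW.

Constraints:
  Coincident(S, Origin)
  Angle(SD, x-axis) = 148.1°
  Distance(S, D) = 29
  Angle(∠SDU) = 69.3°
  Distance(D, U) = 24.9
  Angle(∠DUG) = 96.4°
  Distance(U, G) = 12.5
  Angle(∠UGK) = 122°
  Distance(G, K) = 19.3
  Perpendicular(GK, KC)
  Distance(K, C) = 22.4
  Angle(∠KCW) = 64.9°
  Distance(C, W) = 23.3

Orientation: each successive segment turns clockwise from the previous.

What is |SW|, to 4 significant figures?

27.40

GK ⟂ KC, so KC runs at 165.8°; with |KC| = 22.4, C = (-22.64, 8.211). ∠KCW = 64.9° gives CW at 50.70° from the x-axis; with |CW| = 23.3, W = (-7.880, 26.24). Then |SW| = |W − S| = 27.40.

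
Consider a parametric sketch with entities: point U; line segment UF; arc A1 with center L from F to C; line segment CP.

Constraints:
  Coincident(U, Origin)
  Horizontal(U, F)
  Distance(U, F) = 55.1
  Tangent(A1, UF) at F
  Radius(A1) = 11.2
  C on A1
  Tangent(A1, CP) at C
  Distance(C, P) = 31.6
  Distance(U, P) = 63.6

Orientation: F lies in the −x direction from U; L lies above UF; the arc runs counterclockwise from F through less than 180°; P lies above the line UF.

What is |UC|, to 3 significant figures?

45.6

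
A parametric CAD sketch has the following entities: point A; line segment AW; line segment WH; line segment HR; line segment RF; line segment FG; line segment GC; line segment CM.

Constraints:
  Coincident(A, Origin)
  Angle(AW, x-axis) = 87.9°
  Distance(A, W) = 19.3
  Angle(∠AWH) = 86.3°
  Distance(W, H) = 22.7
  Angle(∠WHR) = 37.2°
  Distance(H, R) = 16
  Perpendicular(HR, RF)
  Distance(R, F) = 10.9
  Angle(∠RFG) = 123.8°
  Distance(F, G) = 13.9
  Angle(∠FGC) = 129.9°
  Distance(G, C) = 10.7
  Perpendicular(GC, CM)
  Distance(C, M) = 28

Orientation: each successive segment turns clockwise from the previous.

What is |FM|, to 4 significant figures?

26.18

A is at the origin; AW runs at 87.9° with length 19.3, so W = (0.7072, 19.29). ∠AWH = 86.3° gives WH at -5.800° from the x-axis; with |WH| = 22.7, H = (23.29, 16.99). ∠WHR = 37.2° gives HR at -148.6° from the x-axis; with |HR| = 16.0, R = (9.634, 8.657). HR ⟂ RF, so RF runs at 121.4°; with |RF| = 10.9, F = (3.955, 17.96). ∠RFG = 123.8° gives FG at 65.20° from the x-axis; with |FG| = 13.9, G = (9.786, 30.58). ∠FGC = 129.9° gives GC at 15.10° from the x-axis; with |GC| = 10.7, C = (20.12, 33.37). GC ⟂ CM, so CM runs at -74.90°; with |CM| = 28.0, M = (27.41, 6.333). Then |FM| = |M − F| = 26.18.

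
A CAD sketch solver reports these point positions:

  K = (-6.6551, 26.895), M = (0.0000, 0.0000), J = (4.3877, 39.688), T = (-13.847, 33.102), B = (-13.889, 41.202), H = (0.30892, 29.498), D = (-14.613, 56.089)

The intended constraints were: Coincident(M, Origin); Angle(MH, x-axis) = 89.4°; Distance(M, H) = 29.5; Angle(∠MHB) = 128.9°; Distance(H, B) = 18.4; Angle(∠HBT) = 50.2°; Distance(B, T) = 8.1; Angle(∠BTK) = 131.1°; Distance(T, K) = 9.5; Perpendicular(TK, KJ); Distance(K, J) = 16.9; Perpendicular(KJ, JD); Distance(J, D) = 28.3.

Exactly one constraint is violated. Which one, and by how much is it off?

Distance(J, D) = 28.3 — off by 3.20.

M = (0.00, 0.00) ✓; MH at 89.40° ✓; |MH| = 29.50 ✓; ∠MHB = 128.9° ✓; |HB| = 18.40 ✓; ∠HBT = 50.20° ✓; |BT| = 8.100 ✓; ∠BTK = 131.1° ✓; |TK| = 9.500 ✓; ∠(TK, KJ) = 90.00° ✓; |KJ| = 16.90 ✓; ∠(KJ, JD) = 90.00° ✓; |JD| = 25.10 ✗.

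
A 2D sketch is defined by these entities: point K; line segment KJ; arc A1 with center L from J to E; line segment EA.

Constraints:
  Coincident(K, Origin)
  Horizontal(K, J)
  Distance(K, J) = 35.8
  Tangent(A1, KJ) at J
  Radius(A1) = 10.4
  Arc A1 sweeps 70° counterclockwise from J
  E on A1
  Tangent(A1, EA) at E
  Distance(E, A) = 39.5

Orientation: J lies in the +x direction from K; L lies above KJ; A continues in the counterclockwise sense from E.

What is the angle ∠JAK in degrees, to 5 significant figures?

25.442°

K is at the origin; K and J share the same y with |KJ| = 35.8 and J on the +x side, so J = (35.800, 0.0000). Since A1 is tangent to KJ there, LJ ⟂ KJ, so L = J + (0, 10.4) = (35.800, 10.400). On A1, J sits at bearing -90° from L; a 70° counterclockwise sweep puts E at bearing -20°, so E = L + 10.4·(cos -20°, sin -20°) = (45.573, 6.8430). Tangency of A1 to EA means the radius LE is perpendicular to EA, so EA runs along (−sin -20°, cos -20°); with |EA| = 39.5, A = (59.083, 43.961). Then cos ∠JAK = AJ·AK / (|AJ||AK|), giving 25.442°.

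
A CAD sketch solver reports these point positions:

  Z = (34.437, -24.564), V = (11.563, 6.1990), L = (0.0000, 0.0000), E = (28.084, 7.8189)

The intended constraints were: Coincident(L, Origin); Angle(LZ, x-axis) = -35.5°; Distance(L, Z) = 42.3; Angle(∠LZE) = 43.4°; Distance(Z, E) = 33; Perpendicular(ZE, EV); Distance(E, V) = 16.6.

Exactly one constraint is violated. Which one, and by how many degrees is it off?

Perpendicular(ZE, EV) — off by 5.50°.

L = (0.00, 0.00) ✓; LZ at -35.50° ✓; |LZ| = 42.30 ✓; ∠LZE = 43.40° ✓; |ZE| = 33.00 ✓; ∠(ZE, EV) = 84.50° ✗; |EV| = 16.60 ✓.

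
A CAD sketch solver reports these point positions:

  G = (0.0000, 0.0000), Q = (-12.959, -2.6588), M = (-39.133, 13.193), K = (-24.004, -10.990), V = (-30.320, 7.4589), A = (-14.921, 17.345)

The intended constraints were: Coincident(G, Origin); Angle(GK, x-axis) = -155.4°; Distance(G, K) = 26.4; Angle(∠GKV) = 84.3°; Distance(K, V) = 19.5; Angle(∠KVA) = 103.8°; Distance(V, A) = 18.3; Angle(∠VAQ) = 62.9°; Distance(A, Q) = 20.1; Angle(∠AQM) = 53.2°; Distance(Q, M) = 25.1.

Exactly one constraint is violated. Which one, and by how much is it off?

Distance(Q, M) = 25.1 — off by 5.50.

G = (0.00, 0.00) ✓; GK at -155.4° ✓; |GK| = 26.40 ✓; ∠GKV = 84.30° ✓; |KV| = 19.50 ✓; ∠KVA = 103.8° ✓; |VA| = 18.30 ✓; ∠VAQ = 62.90° ✓; |AQ| = 20.10 ✓; ∠AQM = 53.20° ✓; |QM| = 30.60 ✗.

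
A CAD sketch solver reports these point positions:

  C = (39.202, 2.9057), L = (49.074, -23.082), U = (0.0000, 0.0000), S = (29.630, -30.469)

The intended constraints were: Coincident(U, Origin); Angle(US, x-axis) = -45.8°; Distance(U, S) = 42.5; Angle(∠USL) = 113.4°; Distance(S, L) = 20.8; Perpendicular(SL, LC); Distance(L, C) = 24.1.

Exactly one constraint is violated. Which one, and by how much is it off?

Distance(L, C) = 24.1 — off by 3.70.

U = (0.00, 0.00) ✓; US at -45.80° ✓; |US| = 42.50 ✓; ∠USL = 113.4° ✓; |SL| = 20.80 ✓; ∠(SL, LC) = 90.00° ✓; |LC| = 27.80 ✗.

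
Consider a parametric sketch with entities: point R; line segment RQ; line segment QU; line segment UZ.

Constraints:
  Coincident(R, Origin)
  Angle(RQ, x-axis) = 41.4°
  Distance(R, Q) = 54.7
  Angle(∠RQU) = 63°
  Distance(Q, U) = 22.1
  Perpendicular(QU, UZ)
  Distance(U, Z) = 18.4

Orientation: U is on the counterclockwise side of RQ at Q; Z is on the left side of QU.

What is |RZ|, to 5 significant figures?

30.461

R is at the origin; RQ runs at 41.4° with length 54.7, so Q = 54.7·(cos 41.4°, sin 41.4°) = (41.031, 36.174). ∠RQU = 63.0°, so QU runs at 41.4° + (180° − 63.0°) = 158.40° from the x-axis; with |QU| = 22.1, U = Q + 22.1·(cos 158.40°, sin 158.40°) = (20.483, 44.309). QU ⟂ UZ; with |UZ| = 18.4 on the left of QU, Z = U + 18.4·(-0.36812, -0.92978) = (13.710, 27.201). Then |RZ| = |Z − R| = 30.461.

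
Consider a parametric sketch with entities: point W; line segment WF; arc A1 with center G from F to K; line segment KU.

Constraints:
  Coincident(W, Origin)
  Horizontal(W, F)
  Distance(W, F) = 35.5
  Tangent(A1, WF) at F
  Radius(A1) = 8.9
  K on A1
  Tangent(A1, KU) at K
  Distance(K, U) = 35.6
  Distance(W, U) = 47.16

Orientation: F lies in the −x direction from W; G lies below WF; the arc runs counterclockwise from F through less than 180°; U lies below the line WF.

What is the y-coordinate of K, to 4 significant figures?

-14.38

Checks: |GK| = 8.900 ✓; ∠(GK, KU) = 90.00° ✓; |KU| = 35.60 ✓; |WU| = 47.16 ✓.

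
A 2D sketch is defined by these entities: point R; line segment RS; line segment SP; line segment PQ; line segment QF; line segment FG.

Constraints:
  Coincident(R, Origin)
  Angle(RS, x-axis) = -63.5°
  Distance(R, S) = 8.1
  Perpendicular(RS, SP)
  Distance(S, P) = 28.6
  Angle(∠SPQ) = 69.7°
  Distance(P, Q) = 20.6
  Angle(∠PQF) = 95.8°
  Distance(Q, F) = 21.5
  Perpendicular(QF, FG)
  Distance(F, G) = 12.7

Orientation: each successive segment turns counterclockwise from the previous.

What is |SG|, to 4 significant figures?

4.156

∠PQF = 95.8° gives QF at -139.0° from the x-axis; with |QF| = 21.5, F = (-2.034, 5.509). QF is perpendicular to FG, so FG runs at -49.00°; with |FG| = 12.7, G = (6.298, -4.076). Then |SG| = |G − S| = 4.156.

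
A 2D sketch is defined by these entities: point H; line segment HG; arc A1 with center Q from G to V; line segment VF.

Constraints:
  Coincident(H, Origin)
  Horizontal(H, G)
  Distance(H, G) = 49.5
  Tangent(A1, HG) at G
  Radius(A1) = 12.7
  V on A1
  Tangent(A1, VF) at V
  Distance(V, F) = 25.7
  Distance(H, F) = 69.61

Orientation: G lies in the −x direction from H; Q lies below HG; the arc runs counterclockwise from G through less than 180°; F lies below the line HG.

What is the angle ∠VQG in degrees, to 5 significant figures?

101.87°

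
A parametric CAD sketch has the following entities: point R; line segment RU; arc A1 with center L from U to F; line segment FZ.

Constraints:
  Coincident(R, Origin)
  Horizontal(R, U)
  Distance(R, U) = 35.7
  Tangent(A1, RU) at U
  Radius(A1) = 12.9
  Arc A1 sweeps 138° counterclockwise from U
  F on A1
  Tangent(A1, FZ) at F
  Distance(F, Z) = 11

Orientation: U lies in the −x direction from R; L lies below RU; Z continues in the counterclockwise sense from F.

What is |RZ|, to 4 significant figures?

46.88

On A1, U sits at bearing 90° from L; a 138° counterclockwise sweep puts F at bearing 228°, so F = L + 12.9·(cos 228°, sin 228°) = (-44.33, -22.49). A1 meets FZ tangentially, so LF is at right angles to FZ, so FZ runs along (−sin 228°, cos 228°); with |FZ| = 11.0, Z = (-36.16, -29.85). Then |RZ| = |Z − R| = 46.88.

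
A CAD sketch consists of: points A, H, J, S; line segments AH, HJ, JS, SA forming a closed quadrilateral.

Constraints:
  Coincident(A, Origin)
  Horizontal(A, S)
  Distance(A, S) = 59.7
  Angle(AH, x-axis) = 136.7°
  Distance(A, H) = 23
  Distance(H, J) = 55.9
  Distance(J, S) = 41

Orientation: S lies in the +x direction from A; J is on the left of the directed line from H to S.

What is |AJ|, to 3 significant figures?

49.4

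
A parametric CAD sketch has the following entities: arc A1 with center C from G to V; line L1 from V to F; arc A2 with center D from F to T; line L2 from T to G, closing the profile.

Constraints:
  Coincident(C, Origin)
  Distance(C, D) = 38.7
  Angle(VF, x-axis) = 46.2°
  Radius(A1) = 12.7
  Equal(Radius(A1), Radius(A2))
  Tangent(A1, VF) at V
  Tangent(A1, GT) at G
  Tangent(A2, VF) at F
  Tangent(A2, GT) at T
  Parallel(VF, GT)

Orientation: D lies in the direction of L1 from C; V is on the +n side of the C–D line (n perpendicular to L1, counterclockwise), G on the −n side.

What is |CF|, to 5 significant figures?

40.731

The slot axis is L1's direction at 46.2°, so u = (cos 46.2°, sin 46.2°) = (0.69214, 0.72176) and n = (−sin 46.2°, cos 46.2°) = (-0.72176, 0.69214). C is at the origin and D lies 38.7 along u from C, so D = 38.7·u = (26.786, 27.932). Tangency of A1 to both parallel lines with radius 12.7 puts V and G at C ± 12.7·n: V = (-9.1664, 8.7902), G = (9.1664, -8.7902). Equal radii place F and T the same way about D: F = D + 12.7·n = (17.620, 36.722), T = D − 12.7·n = (35.952, 19.142). Then |CF| = |F − C| = 40.731.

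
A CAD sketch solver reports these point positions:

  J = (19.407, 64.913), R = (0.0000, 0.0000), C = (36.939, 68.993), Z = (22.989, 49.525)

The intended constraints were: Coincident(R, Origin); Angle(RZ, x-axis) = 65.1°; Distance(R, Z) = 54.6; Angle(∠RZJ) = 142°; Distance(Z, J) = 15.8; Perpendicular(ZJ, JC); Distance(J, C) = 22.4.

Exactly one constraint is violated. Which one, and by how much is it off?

Distance(J, C) = 22.4 — off by 4.40.

R = (0.00, 0.00) ✓; RZ at 65.10° ✓; |RZ| = 54.60 ✓; ∠RZJ = 142.0° ✓; |ZJ| = 15.80 ✓; ∠(ZJ, JC) = 90.00° ✓; |JC| = 18.00 ✗.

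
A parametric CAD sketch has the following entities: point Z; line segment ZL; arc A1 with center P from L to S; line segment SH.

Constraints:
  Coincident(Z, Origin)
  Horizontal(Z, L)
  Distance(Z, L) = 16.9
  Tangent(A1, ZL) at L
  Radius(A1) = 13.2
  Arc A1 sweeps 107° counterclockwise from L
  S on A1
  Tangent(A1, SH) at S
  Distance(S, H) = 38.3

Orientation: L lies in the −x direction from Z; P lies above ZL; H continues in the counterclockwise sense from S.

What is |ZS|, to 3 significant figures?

17.6

Z is at the origin; Z and L share the same y with |ZL| = 16.9 and L on the −x side, so L = (-16.9, 0.00). Tangency of A1 to ZL means the radius PL is perpendicular to ZL, so P = L + (0, 13.2) = (-16.9, 13.2). On A1, L sits at bearing -90° from P; a 107° counterclockwise sweep puts S at bearing 17°, so S = P + 13.2·(cos 17°, sin 17°) = (-4.28, 17.1). Then |ZS| = |S − Z| = 17.6.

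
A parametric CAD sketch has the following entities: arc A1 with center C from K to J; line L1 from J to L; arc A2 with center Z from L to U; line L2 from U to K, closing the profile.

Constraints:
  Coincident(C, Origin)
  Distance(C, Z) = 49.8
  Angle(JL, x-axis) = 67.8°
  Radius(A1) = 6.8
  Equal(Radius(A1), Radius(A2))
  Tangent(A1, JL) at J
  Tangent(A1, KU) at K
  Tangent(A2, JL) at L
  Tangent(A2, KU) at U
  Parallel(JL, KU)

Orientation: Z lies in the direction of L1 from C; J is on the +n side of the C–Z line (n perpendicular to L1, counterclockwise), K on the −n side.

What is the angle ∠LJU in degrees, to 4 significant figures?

15.27°

The slot axis is L1's direction at 67.8°, so u = (cos 67.8°, sin 67.8°) = (0.3778, 0.9259) and n = (−sin 67.8°, cos 67.8°) = (-0.9259, 0.3778). C is at the origin and Z lies 49.8 along u from C, so Z = 49.8·u = (18.82, 46.11). Tangency of A1 to both parallel lines with radius 6.8 puts J and K at C ± 6.8·n: J = (-6.296, 2.569), K = (6.296, -2.569). Equal radii place L and U the same way about Z: L = Z + 6.8·n = (12.52, 48.68), U = Z − 6.8·n = (25.11, 43.54). Then cos ∠LJU = JL·JU / (|JL||JU|), giving 15.27°.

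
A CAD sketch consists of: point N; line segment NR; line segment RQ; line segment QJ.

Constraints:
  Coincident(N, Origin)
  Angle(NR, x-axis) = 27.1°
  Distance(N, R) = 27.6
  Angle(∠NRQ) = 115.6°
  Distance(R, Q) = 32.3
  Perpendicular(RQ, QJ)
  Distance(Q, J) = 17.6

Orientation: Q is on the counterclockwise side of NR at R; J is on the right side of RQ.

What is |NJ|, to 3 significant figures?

61.3

N is at the origin; NR runs at 27.1° with length 27.6, so R = 27.6·(cos 27.1°, sin 27.1°) = (24.6, 12.6). ∠NRQ = 115.6°, so RQ runs at 27.1° + (180° − 115.6°) = 91.5° from the x-axis; with |RQ| = 32.3, Q = R + 32.3·(cos 91.5°, sin 91.5°) = (23.7, 44.9). The perpendicularity gives QJ at right angles to RQ; with |QJ| = 17.6 on the right of RQ, J = Q + 17.6·(1.00, 0.0262) = (41.3, 45.3). Then |NJ| = |J − N| = 61.3.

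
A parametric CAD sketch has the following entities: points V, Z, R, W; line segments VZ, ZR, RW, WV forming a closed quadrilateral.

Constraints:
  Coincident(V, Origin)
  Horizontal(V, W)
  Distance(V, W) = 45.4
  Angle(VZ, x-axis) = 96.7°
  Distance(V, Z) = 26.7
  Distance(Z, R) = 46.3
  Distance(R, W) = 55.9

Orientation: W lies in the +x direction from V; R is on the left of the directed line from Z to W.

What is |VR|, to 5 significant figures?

64.184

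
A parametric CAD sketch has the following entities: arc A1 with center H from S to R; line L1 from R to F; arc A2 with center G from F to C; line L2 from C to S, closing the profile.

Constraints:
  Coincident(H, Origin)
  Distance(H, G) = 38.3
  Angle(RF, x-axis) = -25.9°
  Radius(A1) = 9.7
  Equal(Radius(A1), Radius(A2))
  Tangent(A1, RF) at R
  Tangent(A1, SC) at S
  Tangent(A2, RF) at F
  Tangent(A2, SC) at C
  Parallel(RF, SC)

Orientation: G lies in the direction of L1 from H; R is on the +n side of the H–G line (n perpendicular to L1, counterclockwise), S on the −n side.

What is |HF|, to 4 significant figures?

39.51

The slot axis is L1's direction at -25.9°, so u = (cos -25.9°, sin -25.9°) = (0.8996, -0.4368) and n = (−sin -25.9°, cos -25.9°) = (0.4368, 0.8996). H is at the origin and G lies 38.3 along u from H, so G = 38.3·u = (34.45, -16.73). Tangency of A1 to both parallel lines with radius 9.7 puts R and S at H ± 9.7·n: R = (4.237, 8.726), S = (-4.237, -8.726). Equal radii place F and C the same way about G: F = G + 9.7·n = (38.69, -8.004), C = G − 9.7·n = (30.22, -25.46). Then |HF| = |F − H| = 39.51.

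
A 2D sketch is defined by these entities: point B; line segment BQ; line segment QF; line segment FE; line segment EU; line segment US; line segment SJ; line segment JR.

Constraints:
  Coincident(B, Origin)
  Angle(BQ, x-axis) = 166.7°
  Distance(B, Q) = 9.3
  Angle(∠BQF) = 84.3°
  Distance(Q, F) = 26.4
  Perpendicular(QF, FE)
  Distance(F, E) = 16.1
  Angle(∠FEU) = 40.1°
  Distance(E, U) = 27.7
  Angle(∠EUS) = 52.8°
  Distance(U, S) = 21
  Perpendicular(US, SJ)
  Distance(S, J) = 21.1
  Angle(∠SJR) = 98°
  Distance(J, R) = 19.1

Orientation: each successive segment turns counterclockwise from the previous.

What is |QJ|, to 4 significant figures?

34.04

∠EUS = 52.8° gives US at -100.5° from the x-axis; with |US| = 21.0, S = (-19.05, -26.32). US ⟂ SJ, so SJ runs at -10.50°; with |SJ| = 21.1, J = (1.694, -30.16). Then |QJ| = |J − Q| = 34.04.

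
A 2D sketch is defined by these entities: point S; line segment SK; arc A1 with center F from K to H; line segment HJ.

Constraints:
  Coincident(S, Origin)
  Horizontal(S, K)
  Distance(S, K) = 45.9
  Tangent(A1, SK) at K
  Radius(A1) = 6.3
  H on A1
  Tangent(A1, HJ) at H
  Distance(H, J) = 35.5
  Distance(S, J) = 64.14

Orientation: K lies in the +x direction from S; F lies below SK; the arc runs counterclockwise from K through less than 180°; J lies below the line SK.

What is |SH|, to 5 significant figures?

40.539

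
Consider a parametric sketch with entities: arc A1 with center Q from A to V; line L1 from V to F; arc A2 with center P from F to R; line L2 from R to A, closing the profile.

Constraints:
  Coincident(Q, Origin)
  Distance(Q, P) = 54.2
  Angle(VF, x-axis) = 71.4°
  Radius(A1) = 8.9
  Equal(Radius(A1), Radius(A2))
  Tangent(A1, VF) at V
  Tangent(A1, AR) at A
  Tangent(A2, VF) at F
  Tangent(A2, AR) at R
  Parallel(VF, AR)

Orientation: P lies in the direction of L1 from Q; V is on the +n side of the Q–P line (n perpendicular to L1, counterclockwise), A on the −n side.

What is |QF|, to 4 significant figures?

54.93

The slot axis is L1's direction at 71.4°, so u = (cos 71.4°, sin 71.4°) = (0.3190, 0.9478) and n = (−sin 71.4°, cos 71.4°) = (-0.9478, 0.3190). Q is at the origin and P lies 54.2 along u from Q, so P = 54.2·u = (17.29, 51.37). Tangency of A1 to both parallel lines with radius 8.9 puts V and A at Q ± 8.9·n: V = (-8.435, 2.839), A = (8.435, -2.839). Equal radii place F and R the same way about P: F = P + 8.9·n = (8.852, 54.21), R = P − 8.9·n = (25.72, 48.53). Then |QF| = |F − Q| = 54.93.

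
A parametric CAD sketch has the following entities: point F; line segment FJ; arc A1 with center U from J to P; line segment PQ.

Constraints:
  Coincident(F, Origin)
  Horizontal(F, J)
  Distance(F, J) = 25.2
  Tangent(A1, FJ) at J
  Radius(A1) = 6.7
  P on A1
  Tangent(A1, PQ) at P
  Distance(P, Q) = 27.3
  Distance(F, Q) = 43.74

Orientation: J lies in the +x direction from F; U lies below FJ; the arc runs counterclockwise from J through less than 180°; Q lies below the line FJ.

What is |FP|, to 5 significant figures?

20.652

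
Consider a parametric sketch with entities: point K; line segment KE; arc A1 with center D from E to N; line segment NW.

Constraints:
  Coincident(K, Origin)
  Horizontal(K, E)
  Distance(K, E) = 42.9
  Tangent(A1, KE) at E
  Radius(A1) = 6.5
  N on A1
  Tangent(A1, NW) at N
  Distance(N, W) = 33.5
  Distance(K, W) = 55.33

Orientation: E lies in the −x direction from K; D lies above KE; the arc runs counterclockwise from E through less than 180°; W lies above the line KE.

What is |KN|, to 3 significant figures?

37.0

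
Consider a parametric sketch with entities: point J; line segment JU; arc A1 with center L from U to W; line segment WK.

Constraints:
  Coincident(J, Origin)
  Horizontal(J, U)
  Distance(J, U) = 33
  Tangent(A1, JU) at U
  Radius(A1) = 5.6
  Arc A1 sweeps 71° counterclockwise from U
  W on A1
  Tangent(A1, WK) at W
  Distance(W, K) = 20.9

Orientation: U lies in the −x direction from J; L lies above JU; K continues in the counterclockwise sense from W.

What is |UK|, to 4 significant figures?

26.47

On A1, U sits at bearing -90° from L; a 71° counterclockwise sweep puts W at bearing -19°, so W = L + 5.6·(cos -19°, sin -19°) = (-27.71, 3.777). A1 meets WK tangentially, so LW is at right angles to WK, so WK runs along (−sin -19°, cos -19°); with |WK| = 20.9, K = (-20.90, 23.54). Then |UK| = |K − U| = 26.47.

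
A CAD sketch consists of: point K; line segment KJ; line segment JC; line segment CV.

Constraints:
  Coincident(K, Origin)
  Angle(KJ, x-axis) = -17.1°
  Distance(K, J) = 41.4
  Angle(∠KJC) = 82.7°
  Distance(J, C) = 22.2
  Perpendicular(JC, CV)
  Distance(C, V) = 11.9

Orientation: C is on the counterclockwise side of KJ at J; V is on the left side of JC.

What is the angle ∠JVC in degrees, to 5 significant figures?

61.807°

K is at the origin; KJ runs at -17.1° with length 41.4, so J = 41.4·(cos -17.1°, sin -17.1°) = (39.570, -12.173). ∠KJC = 82.7°, so JC runs at -17.1° + (180° − 82.7°) = 80.200° from the x-axis; with |JC| = 22.2, C = J + 22.2·(cos 80.200°, sin 80.200°) = (43.348, 9.7028). JC ⟂ CV; with |CV| = 11.9 on the left of JC, V = C + 11.9·(-0.98541, 0.17021) = (31.622, 11.728). Then cos ∠JVC = VJ·VC / (|VJ||VC|), giving 61.807°.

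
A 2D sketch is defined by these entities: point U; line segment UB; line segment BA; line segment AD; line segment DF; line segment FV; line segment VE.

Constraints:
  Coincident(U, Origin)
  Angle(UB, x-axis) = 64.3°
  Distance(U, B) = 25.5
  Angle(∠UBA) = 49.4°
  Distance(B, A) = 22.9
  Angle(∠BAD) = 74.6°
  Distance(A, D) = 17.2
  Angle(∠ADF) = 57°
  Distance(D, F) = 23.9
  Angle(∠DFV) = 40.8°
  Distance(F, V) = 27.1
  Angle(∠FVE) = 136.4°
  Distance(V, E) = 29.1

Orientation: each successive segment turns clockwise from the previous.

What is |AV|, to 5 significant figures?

6.8238

U is at the origin; UB runs at 64.3° with length 25.5, so B = (11.058, 22.977). ∠UBA = 49.4° gives BA at -66.300° from the x-axis; with |BA| = 22.9, A = (20.263, 2.0088). ∠BAD = 74.6° gives AD at -171.70° from the x-axis; with |AD| = 17.2, D = (3.2431, -0.47414). ∠ADF = 57.0° gives DF at 65.300° from the x-axis; with |DF| = 23.9, F = (13.230, 21.239). ∠DFV = 40.8° gives FV at -73.900° from the x-axis; with |FV| = 27.1, V = (20.745, -4.7979). Then |AV| = |V − A| = 6.8238.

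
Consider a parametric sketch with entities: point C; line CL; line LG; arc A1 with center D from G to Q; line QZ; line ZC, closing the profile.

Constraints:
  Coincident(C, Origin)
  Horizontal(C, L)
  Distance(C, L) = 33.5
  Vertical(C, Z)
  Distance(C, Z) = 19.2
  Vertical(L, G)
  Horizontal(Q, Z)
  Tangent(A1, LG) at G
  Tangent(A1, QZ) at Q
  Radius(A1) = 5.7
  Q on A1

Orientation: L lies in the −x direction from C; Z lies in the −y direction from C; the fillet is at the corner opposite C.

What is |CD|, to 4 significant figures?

30.90

C is at the origin; CL is horizontal with |CL| = 33.5 and L on the −x side, so L = (-33.50, 0.000). CZ is vertical with |CZ| = 19.2 and Z on the −y side, so Z = (0.000, -19.20). The virtual corner opposite C is at (-33.50, -19.20). Since A1 is tangent to LG there, DG ⟂ LG and since A1 is tangent to QZ there, DQ ⟂ QZ, with radius 5.7, so the center D sits 5.7 in from both sides at D = (-27.80, -13.50). Then |CD| = |D − C| = 30.90.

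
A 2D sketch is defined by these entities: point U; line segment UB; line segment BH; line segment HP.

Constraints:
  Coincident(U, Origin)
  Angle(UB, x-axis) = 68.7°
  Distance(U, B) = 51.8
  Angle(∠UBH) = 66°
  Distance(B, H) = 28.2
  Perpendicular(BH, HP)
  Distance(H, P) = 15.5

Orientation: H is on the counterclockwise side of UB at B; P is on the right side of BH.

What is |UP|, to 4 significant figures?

63.23

∠UBH = 66.0°, so BH runs at 68.7° + (180° − 66.0°) = 182.7° from the x-axis; with |BH| = 28.2, H = B + 28.2·(cos 182.7°, sin 182.7°) = (-9.352, 46.93). BH ⟂ HP; with |HP| = 15.5 on the right of BH, P = H + 15.5·(-0.04711, 0.9989) = (-10.08, 62.42). Then |UP| = |P − U| = 63.23.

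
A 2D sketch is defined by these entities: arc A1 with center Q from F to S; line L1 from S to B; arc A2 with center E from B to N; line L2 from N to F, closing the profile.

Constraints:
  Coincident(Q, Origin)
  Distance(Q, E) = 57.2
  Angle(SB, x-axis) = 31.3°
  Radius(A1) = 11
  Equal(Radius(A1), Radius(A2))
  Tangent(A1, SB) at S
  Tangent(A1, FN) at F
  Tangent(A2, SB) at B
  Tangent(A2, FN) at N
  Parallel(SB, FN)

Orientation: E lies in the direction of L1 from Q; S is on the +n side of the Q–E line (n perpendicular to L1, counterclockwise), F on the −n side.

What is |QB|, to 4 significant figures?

58.25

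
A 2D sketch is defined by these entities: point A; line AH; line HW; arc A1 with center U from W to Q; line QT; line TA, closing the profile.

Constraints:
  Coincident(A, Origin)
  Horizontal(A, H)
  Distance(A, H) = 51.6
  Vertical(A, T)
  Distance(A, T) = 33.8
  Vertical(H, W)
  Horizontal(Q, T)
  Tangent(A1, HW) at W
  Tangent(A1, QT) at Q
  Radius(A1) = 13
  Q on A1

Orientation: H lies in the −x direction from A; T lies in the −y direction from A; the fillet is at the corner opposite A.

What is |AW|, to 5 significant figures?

55.635

A is at the origin; A and H share the same y with |AH| = 51.6 and H on the −x side, so H = (-51.600, 0.0000). A and T share the same x with |AT| = 33.8 and T on the −y side, so T = (0.0000, -33.800). The virtual corner opposite A is at (-51.600, -33.800). Since A1 is tangent to HW there, UW ⟂ HW and since A1 is tangent to QT there, UQ ⟂ QT, with radius 13.0, so the center U sits 13.0 in from both sides at U = (-38.600, -20.800). That places the tangent points at W = (-51.600, -20.800) on HW and Q = (-38.600, -33.800) on QT. Then |AW| = |W − A| = 55.635.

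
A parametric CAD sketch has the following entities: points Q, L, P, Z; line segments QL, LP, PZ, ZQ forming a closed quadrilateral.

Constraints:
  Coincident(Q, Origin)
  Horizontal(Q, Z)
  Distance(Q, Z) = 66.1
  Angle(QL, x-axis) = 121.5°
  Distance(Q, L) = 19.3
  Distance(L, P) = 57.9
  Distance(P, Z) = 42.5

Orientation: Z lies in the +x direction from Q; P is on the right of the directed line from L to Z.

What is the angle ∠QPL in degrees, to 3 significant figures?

6.76°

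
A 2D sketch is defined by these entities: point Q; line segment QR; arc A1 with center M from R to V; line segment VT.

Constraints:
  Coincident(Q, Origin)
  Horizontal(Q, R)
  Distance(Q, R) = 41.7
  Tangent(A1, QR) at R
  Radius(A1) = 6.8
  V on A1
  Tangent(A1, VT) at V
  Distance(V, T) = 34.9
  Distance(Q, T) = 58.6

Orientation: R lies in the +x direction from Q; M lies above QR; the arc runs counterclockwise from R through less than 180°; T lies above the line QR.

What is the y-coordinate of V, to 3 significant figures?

8.32

Checks: ∠(MR, RQ) = 90.00° ✓; |MV| = 6.800 ✓; ∠(MV, VT) = 90.00° ✓; |VT| = 34.90 ✓; |QT| = 58.60 ✓.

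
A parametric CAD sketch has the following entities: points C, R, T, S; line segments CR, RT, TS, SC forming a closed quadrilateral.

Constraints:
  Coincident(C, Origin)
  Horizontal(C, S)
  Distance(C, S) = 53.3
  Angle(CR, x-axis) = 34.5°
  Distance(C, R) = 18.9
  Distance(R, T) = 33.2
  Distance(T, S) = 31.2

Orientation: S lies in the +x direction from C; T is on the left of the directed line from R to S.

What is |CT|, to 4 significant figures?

52.10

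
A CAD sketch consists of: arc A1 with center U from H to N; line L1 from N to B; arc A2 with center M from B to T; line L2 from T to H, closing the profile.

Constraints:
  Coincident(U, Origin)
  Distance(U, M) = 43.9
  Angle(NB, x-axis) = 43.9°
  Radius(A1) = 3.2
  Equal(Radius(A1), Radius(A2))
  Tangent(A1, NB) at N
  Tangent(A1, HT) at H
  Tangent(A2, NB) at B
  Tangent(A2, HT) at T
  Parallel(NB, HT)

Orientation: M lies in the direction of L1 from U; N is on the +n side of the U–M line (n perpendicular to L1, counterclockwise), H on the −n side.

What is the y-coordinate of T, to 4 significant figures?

28.13

The slot axis is L1's direction at 43.9°, so u = (cos 43.9°, sin 43.9°) = (0.7206, 0.6934) and n = (−sin 43.9°, cos 43.9°) = (-0.6934, 0.7206). U is at the origin and M lies 43.9 along u from U, so M = 43.9·u = (31.63, 30.44). Tangency of A1 to both parallel lines with radius 3.2 puts N and H at U ± 3.2·n: N = (-2.219, 2.306), H = (2.219, -2.306). Equal radii place B and T the same way about M: B = M + 3.2·n = (29.41, 32.75), T = M − 3.2·n = (33.85, 28.13). So T.y = 28.13.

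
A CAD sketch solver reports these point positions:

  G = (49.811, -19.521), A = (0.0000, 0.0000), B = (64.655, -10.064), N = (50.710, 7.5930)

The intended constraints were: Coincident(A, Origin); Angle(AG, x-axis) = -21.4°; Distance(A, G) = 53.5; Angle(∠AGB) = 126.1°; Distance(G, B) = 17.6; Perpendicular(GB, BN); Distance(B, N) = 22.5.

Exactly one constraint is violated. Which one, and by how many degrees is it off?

Perpendicular(GB, BN) — off by 5.80°.

A = (0.00, 0.00) ✓; AG at -21.40° ✓; |AG| = 53.50 ✓; ∠AGB = 126.1° ✓; |GB| = 17.60 ✓; ∠(GB, BN) = 95.80° ✗; |BN| = 22.50 ✓.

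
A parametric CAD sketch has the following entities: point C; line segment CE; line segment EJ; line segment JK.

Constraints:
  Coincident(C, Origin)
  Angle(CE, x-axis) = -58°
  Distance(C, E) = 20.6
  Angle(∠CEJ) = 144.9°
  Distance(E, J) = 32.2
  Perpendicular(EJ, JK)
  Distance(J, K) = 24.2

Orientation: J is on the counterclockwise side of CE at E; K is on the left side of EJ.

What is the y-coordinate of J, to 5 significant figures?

-30.000

C is at the origin; CE runs at -58.0° with length 20.6, so E = 20.6·(cos -58.0°, sin -58.0°) = (10.916, -17.470). ∠CEJ = 144.9°, so EJ runs at -58.0° + (180° − 144.9°) = -22.900° from the x-axis; with |EJ| = 32.2, J = E + 32.2·(cos -22.900°, sin -22.900°) = (40.579, -30.000). So J.y = -30.000.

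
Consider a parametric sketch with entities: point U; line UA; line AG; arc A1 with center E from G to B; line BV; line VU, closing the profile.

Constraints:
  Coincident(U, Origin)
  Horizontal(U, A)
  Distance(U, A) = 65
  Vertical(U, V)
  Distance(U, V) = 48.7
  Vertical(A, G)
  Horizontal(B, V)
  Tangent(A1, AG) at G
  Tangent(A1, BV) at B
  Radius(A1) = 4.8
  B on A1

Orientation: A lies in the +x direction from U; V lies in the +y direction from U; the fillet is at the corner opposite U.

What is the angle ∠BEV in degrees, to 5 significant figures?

85.441°

U is at the origin; UA is horizontal with |UA| = 65.0 and A on the +x side, so A = (65.000, 0.0000). UV is vertical with |UV| = 48.7 and V on the +y side, so V = (0.0000, 48.700). The virtual corner opposite U is at (65.000, 48.700). Since A1 is tangent to AG there, EG ⟂ AG and tangency of A1 to BV means the radius EB is perpendicular to BV, with radius 4.8, so the center E sits 4.8 in from both sides at E = (60.200, 43.900). That places the tangent points at G = (65.000, 43.900) on AG and B = (60.200, 48.700) on BV. Then cos ∠BEV = EB·EV / (|EB||EV|), giving 85.441°.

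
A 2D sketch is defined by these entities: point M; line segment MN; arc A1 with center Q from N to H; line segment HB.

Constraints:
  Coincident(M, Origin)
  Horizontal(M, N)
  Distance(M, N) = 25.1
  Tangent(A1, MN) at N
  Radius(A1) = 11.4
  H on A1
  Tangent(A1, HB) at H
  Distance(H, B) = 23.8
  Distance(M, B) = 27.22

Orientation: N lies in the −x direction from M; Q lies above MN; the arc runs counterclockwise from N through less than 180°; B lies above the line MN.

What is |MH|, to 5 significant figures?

16.212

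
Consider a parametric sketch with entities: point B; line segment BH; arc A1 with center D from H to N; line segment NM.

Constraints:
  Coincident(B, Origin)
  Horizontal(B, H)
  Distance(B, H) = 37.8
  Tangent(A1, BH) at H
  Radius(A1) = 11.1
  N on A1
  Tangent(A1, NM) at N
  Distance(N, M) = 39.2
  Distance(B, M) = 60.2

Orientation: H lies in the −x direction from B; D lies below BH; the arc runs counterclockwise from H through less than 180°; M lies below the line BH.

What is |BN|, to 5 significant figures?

50.402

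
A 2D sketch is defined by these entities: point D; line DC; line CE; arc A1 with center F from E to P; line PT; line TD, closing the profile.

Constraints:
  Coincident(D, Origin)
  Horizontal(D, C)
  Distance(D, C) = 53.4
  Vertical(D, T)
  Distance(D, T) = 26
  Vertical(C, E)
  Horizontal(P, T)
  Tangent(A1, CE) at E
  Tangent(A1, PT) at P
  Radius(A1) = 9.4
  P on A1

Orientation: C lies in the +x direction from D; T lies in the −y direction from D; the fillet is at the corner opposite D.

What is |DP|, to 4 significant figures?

51.11

The virtual corner opposite D is at (53.40, -26.00). A1 meets CE tangentially, so FE is at right angles to CE and tangency of A1 to PT means the radius FP is perpendicular to PT, with radius 9.4, so the center F sits 9.4 in from both sides at F = (44.00, -16.60). That places the tangent points at E = (53.40, -16.60) on CE and P = (44.00, -26.00) on PT. Then |DP| = |P − D| = 51.11.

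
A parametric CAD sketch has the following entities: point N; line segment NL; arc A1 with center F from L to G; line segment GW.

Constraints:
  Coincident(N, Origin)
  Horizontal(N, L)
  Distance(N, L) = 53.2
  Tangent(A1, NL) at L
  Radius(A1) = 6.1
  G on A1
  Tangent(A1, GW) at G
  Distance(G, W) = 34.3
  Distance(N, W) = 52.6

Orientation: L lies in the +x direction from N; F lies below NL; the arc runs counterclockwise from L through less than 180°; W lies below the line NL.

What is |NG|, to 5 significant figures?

47.565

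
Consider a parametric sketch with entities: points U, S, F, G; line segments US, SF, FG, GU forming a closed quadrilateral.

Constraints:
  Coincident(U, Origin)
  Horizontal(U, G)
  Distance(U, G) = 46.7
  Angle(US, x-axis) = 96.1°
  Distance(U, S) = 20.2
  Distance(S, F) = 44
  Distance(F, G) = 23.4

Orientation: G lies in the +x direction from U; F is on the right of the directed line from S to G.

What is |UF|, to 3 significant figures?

30.0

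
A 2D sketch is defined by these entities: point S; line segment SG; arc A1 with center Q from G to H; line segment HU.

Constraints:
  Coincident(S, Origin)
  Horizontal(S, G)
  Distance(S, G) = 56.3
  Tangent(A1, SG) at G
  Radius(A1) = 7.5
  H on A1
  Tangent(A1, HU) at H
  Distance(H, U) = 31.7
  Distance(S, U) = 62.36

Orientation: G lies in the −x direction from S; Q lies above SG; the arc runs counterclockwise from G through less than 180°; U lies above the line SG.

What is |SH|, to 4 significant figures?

49.36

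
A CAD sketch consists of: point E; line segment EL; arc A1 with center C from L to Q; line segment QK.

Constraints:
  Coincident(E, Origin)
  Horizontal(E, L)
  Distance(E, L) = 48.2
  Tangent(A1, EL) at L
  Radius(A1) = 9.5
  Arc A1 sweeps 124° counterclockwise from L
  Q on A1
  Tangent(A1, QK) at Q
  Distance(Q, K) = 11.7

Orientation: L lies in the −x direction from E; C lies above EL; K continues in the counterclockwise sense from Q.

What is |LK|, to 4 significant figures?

24.55

On A1, L sits at bearing -90° from C; a 124° counterclockwise sweep puts Q at bearing 34°, so Q = C + 9.5·(cos 34°, sin 34°) = (-40.32, 14.81). Since A1 is tangent to QK there, CQ ⟂ QK, so QK runs along (−sin 34°, cos 34°); with |QK| = 11.7, K = (-46.87, 24.51). Then |LK| = |K − L| = 24.55.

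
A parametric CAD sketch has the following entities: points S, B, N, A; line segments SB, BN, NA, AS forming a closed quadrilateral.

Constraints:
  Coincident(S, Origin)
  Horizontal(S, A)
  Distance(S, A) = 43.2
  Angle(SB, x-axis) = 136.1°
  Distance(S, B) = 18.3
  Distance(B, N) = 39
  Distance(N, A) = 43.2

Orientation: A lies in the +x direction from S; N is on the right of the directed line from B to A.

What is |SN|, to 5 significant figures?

22.180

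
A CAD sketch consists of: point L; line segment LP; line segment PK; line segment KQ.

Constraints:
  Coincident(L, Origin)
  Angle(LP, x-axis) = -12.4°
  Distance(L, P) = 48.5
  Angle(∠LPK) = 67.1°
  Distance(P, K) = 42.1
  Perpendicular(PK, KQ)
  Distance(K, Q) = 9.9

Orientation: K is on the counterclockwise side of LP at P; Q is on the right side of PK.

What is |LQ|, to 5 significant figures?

59.315

L is at the origin; LP runs at -12.4° with length 48.5, so P = 48.5·(cos -12.4°, sin -12.4°) = (47.369, -10.415). ∠LPK = 67.1°, so PK runs at -12.4° + (180° − 67.1°) = 100.50° from the x-axis; with |PK| = 42.1, K = P + 42.1·(cos 100.50°, sin 100.50°) = (39.696, 30.980). PK is perpendicular to KQ; with |KQ| = 9.9 on the right of PK, Q = K + 9.9·(0.98325, 0.18224) = (49.431, 32.784). Then |LQ| = |Q − L| = 59.315.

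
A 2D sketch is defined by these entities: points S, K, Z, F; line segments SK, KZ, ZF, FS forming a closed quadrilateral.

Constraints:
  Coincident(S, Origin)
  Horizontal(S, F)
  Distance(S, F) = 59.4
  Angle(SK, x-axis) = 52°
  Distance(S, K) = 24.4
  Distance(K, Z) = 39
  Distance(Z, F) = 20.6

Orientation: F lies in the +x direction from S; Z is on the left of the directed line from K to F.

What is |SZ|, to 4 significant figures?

57.56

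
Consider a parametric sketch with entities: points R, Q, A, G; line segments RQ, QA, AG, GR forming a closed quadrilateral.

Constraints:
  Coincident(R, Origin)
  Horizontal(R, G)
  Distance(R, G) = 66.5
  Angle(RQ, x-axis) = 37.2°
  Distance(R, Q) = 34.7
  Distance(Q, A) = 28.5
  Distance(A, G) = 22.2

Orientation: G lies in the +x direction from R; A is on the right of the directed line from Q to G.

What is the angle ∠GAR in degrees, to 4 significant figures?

172.0°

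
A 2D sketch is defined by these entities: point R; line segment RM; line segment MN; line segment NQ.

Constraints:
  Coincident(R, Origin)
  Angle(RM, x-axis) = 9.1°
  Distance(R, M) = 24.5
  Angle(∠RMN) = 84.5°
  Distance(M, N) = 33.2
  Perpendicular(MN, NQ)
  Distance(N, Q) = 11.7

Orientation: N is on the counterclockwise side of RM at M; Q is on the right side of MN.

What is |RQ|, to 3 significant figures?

47.5

R is at the origin; RM runs at 9.1° with length 24.5, so M = 24.5·(cos 9.1°, sin 9.1°) = (24.2, 3.87). ∠RMN = 84.5°, so MN runs at 9.1° + (180° − 84.5°) = 105° from the x-axis; with |MN| = 33.2, N = M + 33.2·(cos 105°, sin 105°) = (15.8, 36.0). MN is perpendicular to NQ; with |NQ| = 11.7 on the right of MN, Q = N + 11.7·(0.968, 0.252) = (27.1, 39.0). Then |RQ| = |Q − R| = 47.5.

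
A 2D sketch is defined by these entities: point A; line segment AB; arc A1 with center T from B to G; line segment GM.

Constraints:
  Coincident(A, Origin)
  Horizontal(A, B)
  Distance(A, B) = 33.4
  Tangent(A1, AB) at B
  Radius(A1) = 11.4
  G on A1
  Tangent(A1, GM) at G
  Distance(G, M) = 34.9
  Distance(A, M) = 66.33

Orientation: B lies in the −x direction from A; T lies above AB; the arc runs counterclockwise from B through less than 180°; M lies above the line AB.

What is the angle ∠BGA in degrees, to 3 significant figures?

75.8°

Checks: |TG| = 11.40 ✓; ∠(TG, GM) = 90.00° ✓; |GM| = 34.90 ✓; |AM| = 66.33 ✓.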